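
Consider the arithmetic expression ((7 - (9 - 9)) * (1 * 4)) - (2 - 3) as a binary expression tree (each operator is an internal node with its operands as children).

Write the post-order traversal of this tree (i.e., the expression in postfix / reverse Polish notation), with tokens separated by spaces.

7 9 9 - - 1 4 * * 2 3 - -

Post-order on an expression tree gives postfix notation: for each operator, emit left operand, right operand, then the operator.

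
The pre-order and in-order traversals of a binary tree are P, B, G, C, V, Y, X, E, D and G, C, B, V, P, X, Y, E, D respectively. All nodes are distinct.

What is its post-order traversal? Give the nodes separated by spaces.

C G V B X D E Y P

The first element of pre-order is the root; it splits in-order into left and right subtrees.
Root P: left subtree has 4 nodes {G, C, B, V}, right has 4 {X, Y, E, D}.
  Root B: left subtree has 2 nodes {G, C}, right has 1 {V}.
    Root G: left subtree has 0 nodes { }, right has 1 {C}.
  Root Y: left subtree has 1 node {X}, right has 2 {E, D}.
    Root E: left subtree has 0 nodes { }, right has 1 {D}.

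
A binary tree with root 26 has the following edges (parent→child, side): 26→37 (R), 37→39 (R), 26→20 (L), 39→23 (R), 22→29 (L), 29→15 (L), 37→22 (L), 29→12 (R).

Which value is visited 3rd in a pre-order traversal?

37

Pre-order visits the node, then its left subtree, then its right subtree.
Visit 26.
At 26: go left to 20.
  20 is a leaf — visit 20.
At 26: go right to 37.
  Visit 37.
  At 37: go left to 22.
    Visit 22.
    At 22: go left to 29.
      Visit 29.
      At 29: go left to 15.
        15 is a leaf — visit 15.
      At 29: go right to 12.
        12 is a leaf — visit 12.
    At 22: no right child.
  At 37: go right to 39.
    Visit 39.
    At 39: no left child.
    At 39: go right to 23.
      23 is a leaf — visit 23.
Full pre-order sequence: 26, 20, 37, 22, 29, 15, 12, 39, 23.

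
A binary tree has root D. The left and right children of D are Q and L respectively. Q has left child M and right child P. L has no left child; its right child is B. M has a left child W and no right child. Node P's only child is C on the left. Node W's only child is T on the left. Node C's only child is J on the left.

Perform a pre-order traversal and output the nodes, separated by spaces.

D Q M W T P C J L B

Pre-order visits the node, then its left subtree, then its right subtree.
Visit D.
At D: go left to Q.
  Visit Q.
  At Q: go left to M.
    Visit M.
    At M: go left to W.
      Visit W.
      At W: go left to T.
        T is a leaf — visit T.
      At W: no right child.
    At M: no right child.
  At Q: go right to P.
    Visit P.
    At P: go left to C.
      Visit C.
      At C: go left to J.
        J is a leaf — visit J.
      At C: no right child.
    At P: no right child.
At D: go right to L.
  Visit L.
  At L: no left child.
  At L: go right to B.
    B is a leaf — visit B.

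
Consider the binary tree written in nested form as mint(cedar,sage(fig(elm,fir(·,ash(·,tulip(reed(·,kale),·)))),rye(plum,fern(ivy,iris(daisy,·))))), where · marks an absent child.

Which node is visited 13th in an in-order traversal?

In-order visits the left subtree, then the node, then the right subtree.
At mint: go left to cedar.
  cedar is a leaf — visit cedar.
Visit mint.
At mint: go right to sage.
  At sage: go left to fig.
    At fig: go left to elm.
      elm is a leaf — visit elm.
    Visit fig.
    At fig: go right to fir.
      At fir: no left child.
      Visit fir.
      At fir: go right to ash.
        At ash: no left child.
        Visit ash.
        At ash: go right to tulip.
          At tulip: go left to reed.
            At reed: no left child.
            Visit reed.
            At reed: go right to kale.
              kale is a leaf — visit kale.
          Visit tulip.
          At tulip: no right child.
  Visit sage.
  At sage: go right to rye.
    At rye: go left to plum.
      plum is a leaf — visit plum.
    Visit rye.
    At rye: go right to fern.
      At fern: go left to ivy.
        ivy is a leaf — visit ivy.
      Visit fern.
      At fern: go right to iris.
        At iris: go left to daisy.
          daisy is a leaf — visit daisy.
        Visit iris.
        At iris: no right child.
Full in-order sequence: cedar, mint, elm, fig, fir, ash, reed, kale, tulip, sage, plum, rye, ivy, fern, daisy, iris.

ivy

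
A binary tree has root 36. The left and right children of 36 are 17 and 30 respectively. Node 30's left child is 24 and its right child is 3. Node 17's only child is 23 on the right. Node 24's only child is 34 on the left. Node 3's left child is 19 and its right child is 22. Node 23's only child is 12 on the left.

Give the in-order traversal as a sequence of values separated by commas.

17, 12, 23, 36, 34, 24, 30, 19, 3, 22

In-order visits the left subtree, then the node, then the right subtree.
At 36: go left to 17.
  At 17: no left child.
  Visit 17.
  At 17: go right to 23.
    At 23: go left to 12.
      12 is a leaf — visit 12.
    Visit 23.
    At 23: no right child.
Visit 36.
At 36: go right to 30.
  At 30: go left to 24.
    At 24: go left to 34.
      34 is a leaf — visit 34.
    Visit 24.
    At 24: no right child.
  Visit 30.
  At 30: go right to 3.
    At 3: go left to 19.
      19 is a leaf — visit 19.
    Visit 3.
    At 3: go right to 22.
      22 is a leaf — visit 22.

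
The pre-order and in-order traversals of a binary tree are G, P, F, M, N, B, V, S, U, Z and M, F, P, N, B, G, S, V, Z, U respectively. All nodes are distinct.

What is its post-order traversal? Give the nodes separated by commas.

M, F, B, N, P, S, Z, U, V, G

The first element of pre-order is the root; it splits in-order into left and right subtrees.
Root G: left subtree has 5 nodes {M, F, P, N, B}, right has 4 {S, V, Z, U}.
  Root P: left subtree has 2 nodes {M, F}, right has 2 {N, B}.
    Root F: left subtree has 1 node {M}, right has 0 { }.
    Root N: left subtree has 0 nodes { }, right has 1 {B}.
  Root V: left subtree has 1 node {S}, right has 2 {Z, U}.
    Root U: left subtree has 1 node {Z}, right has 0 { }.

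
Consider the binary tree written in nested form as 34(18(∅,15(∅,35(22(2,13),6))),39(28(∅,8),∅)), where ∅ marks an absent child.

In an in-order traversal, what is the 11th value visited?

39

In-order visits the left subtree, then the node, then the right subtree.
At 34: go left to 18.
  At 18: no left child.
  Visit 18.
  At 18: go right to 15.
    At 15: no left child.
    Visit 15.
    At 15: go right to 35.
      At 35: go left to 22.
        At 22: go left to 2.
          2 is a leaf — visit 2.
        Visit 22.
        At 22: go right to 13.
          13 is a leaf — visit 13.
      Visit 35.
      At 35: go right to 6.
        6 is a leaf — visit 6.
Visit 34.
At 34: go right to 39.
  At 39: go left to 28.
    At 28: no left child.
    Visit 28.
    At 28: go right to 8.
      8 is a leaf — visit 8.
  Visit 39.
  At 39: no right child.
Full in-order sequence: 18, 15, 2, 22, 13, 35, 6, 34, 28, 8, 39.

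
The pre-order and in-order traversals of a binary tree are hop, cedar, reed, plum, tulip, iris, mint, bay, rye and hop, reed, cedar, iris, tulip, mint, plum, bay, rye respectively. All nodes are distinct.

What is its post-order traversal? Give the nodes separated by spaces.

reed iris mint tulip rye bay plum cedar hop

The first element of pre-order is the root; it splits in-order into left and right subtrees.
Root hop: left subtree has 0 nodes { }, right has 8 {reed, cedar, iris, tulip, mint, plum, bay, rye}.
  Root cedar: left subtree has 1 node {reed}, right has 6 {iris, tulip, mint, plum, bay, rye}.
    Root plum: left subtree has 3 nodes {iris, tulip, mint}, right has 2 {bay, rye}.
      Root tulip: left subtree has 1 node {iris}, right has 1 {mint}.
      Root bay: left subtree has 0 nodes { }, right has 1 {rye}.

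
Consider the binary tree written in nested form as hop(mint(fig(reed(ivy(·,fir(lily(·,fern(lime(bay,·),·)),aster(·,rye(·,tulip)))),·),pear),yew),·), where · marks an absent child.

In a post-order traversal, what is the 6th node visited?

rye

Post-order visits the left subtree, then the right subtree, then the node.
At hop: go left to mint.
  At mint: go left to fig.
    At fig: go left to reed.
      At reed: go left to ivy.
        At ivy: no left child.
        At ivy: go right to fir.
          At fir: go left to lily.
            At lily: no left child.
            At lily: go right to fern.
              At fern: go left to lime.
                At lime: go left to bay.
                  bay is a leaf — visit bay.
                At lime: no right child.
                Visit lime.
              At fern: no right child.
              Visit fern.
            Visit lily.
          At fir: go right to aster.
            At aster: no left child.
            At aster: go right to rye.
              At rye: no left child.
              At rye: go right to tulip.
                tulip is a leaf — visit tulip.
              Visit rye.
            Visit aster.
          Visit fir.
        Visit ivy.
      At reed: no right child.
      Visit reed.
    At fig: go right to pear.
      pear is a leaf — visit pear.
    Visit fig.
  At mint: go right to yew.
    yew is a leaf — visit yew.
  Visit mint.
At hop: no right child.
Visit hop.
Full post-order sequence: bay, lime, fern, lily, tulip, rye, aster, fir, ivy, reed, pear, fig, yew, mint, hop.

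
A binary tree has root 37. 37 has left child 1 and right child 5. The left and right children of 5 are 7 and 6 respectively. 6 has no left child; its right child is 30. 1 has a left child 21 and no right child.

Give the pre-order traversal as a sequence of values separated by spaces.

37 1 21 5 7 6 30

Pre-order visits the node, then its left subtree, then its right subtree.
Visit 37.
At 37: go left to 1.
  Visit 1.
  At 1: go left to 21.
    21 is a leaf — visit 21.
  At 1: no right child.
At 37: go right to 5.
  Visit 5.
  At 5: go left to 7.
    7 is a leaf — visit 7.
  At 5: go right to 6.
    Visit 6.
    At 6: no left child.
    At 6: go right to 30.
      30 is a leaf — visit 30.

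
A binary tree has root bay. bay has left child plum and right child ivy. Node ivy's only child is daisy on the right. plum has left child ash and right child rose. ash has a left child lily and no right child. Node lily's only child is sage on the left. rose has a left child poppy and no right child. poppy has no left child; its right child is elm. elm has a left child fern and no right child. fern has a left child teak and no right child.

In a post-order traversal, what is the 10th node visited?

Post-order visits the left subtree, then the right subtree, then the node.
At bay: go left to plum.
  At plum: go left to ash.
    At ash: go left to lily.
      At lily: go left to sage.
        sage is a leaf — visit sage.
      At lily: no right child.
      Visit lily.
    At ash: no right child.
    Visit ash.
  At plum: go right to rose.
    At rose: go left to poppy.
      At poppy: no left child.
      At poppy: go right to elm.
        At elm: go left to fern.
          At fern: go left to teak.
            teak is a leaf — visit teak.
          At fern: no right child.
          Visit fern.
        At elm: no right child.
        Visit elm.
      Visit poppy.
    At rose: no right child.
    Visit rose.
  Visit plum.
At bay: go right to ivy.
  At ivy: no left child.
  At ivy: go right to daisy.
    daisy is a leaf — visit daisy.
  Visit ivy.
Visit bay.
Full post-order sequence: sage, lily, ash, teak, fern, elm, poppy, rose, plum, daisy, ivy, bay.

daisy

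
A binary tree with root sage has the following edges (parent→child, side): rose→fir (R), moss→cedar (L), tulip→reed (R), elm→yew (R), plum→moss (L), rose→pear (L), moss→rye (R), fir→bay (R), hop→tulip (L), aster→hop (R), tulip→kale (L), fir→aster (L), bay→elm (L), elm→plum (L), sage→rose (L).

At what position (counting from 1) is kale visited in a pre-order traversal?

8

Pre-order visits the node, then its left subtree, then its right subtree.
Visit sage.
At sage: go left to rose.
  Visit rose.
  At rose: go left to pear.
    pear is a leaf — visit pear.
  At rose: go right to fir.
    Visit fir.
    At fir: go left to aster.
      Visit aster.
      At aster: no left child.
      At aster: go right to hop.
        Visit hop.
        At hop: go left to tulip.
          Visit tulip.
          At tulip: go left to kale.
            kale is a leaf — visit kale.
          At tulip: go right to reed.
            reed is a leaf — visit reed.
        At hop: no right child.
    At fir: go right to bay.
      Visit bay.
      At bay: go left to elm.
        Visit elm.
        At elm: go left to plum.
          Visit plum.
          At plum: go left to moss.
            Visit moss.
            At moss: go left to cedar.
              cedar is a leaf — visit cedar.
            At moss: go right to rye.
              rye is a leaf — visit rye.
          At plum: no right child.
        At elm: go right to yew.
          yew is a leaf — visit yew.
      At bay: no right child.
At sage: no right child.
Full pre-order sequence: sage, rose, pear, fir, aster, hop, tulip, kale, reed, bay, elm, plum, moss, cedar, rye, yew.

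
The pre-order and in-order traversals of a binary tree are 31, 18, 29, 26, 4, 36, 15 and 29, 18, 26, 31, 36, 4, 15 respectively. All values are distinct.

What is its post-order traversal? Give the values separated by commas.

The first element of pre-order is the root; it splits in-order into left and right subtrees.
Root 31: left subtree has 3 nodes {29, 18, 26}, right has 3 {36, 4, 15}.
  Root 18: left subtree has 1 node {29}, right has 1 {26}.
  Root 4: left subtree has 1 node {36}, right has 1 {15}.

29, 26, 18, 36, 15, 4, 31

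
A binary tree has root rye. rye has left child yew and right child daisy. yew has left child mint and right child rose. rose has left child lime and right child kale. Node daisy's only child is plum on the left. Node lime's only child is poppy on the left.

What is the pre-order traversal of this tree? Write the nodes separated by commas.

rye, yew, mint, rose, lime, poppy, kale, daisy, plum

Pre-order visits the node, then its left subtree, then its right subtree.
Visit rye.
At rye: go left to yew.
  Visit yew.
  At yew: go left to mint.
    mint is a leaf — visit mint.
  At yew: go right to rose.
    Visit rose.
    At rose: go left to lime.
      Visit lime.
      At lime: go left to poppy.
        poppy is a leaf — visit poppy.
      At lime: no right child.
    At rose: go right to kale.
      kale is a leaf — visit kale.
At rye: go right to daisy.
  Visit daisy.
  At daisy: go left to plum.
    plum is a leaf — visit plum.
  At daisy: no right child.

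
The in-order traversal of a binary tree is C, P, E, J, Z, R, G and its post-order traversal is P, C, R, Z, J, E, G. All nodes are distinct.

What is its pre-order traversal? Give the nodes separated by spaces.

G E C P J Z R

The last element of post-order is the root; it splits in-order into left and right subtrees.
Root G: left subtree has 6 nodes {C, P, E, J, Z, R}, right has 0 { }.
  Root E: left subtree has 2 nodes {C, P}, right has 3 {J, Z, R}.
    Root C: left subtree has 0 nodes { }, right has 1 {P}.
    Root J: left subtree has 0 nodes { }, right has 2 {Z, R}.
      Root Z: left subtree has 0 nodes { }, right has 1 {R}.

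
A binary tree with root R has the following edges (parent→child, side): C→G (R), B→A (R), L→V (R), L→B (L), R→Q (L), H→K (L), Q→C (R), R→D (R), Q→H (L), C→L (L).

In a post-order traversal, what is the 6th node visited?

L

Post-order visits the left subtree, then the right subtree, then the node.
At R: go left to Q.
  At Q: go left to H.
    At H: go left to K.
      K is a leaf — visit K.
    At H: no right child.
    Visit H.
  At Q: go right to C.
    At C: go left to L.
      At L: go left to B.
        At B: no left child.
        At B: go right to A.
          A is a leaf — visit A.
        Visit B.
      At L: go right to V.
        V is a leaf — visit V.
      Visit L.
    At C: go right to G.
      G is a leaf — visit G.
    Visit C.
  Visit Q.
At R: go right to D.
  D is a leaf — visit D.
Visit R.
Full post-order sequence: K, H, A, B, V, L, G, C, Q, D, R.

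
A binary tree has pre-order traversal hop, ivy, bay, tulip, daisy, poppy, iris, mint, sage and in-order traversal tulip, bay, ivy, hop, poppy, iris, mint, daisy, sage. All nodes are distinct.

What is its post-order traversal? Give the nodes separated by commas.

The first element of pre-order is the root; it splits in-order into left and right subtrees.
Root hop: left subtree has 3 nodes {tulip, bay, ivy}, right has 5 {poppy, iris, mint, daisy, sage}.
  Root ivy: left subtree has 2 nodes {tulip, bay}, right has 0 { }.
    Root bay: left subtree has 1 node {tulip}, right has 0 { }.
  Root daisy: left subtree has 3 nodes {poppy, iris, mint}, right has 1 {sage}.
    Root poppy: left subtree has 0 nodes { }, right has 2 {iris, mint}.
      Root iris: left subtree has 0 nodes { }, right has 1 {mint}.

tulip, bay, ivy, mint, iris, poppy, sage, daisy, hop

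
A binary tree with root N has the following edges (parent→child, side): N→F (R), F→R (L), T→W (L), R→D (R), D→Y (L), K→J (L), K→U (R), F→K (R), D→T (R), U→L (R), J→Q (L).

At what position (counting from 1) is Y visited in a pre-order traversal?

5

Pre-order visits the node, then its left subtree, then its right subtree.
Visit N.
At N: no left child.
At N: go right to F.
  Visit F.
  At F: go left to R.
    Visit R.
    At R: no left child.
    At R: go right to D.
      Visit D.
      At D: go left to Y.
        Y is a leaf — visit Y.
      At D: go right to T.
        Visit T.
        At T: go left to W.
          W is a leaf — visit W.
        At T: no right child.
  At F: go right to K.
    Visit K.
    At K: go left to J.
      Visit J.
      At J: go left to Q.
        Q is a leaf — visit Q.
      At J: no right child.
    At K: go right to U.
      Visit U.
      At U: no left child.
      At U: go right to L.
        L is a leaf — visit L.
Full pre-order sequence: N, F, R, D, Y, T, W, K, J, Q, U, L.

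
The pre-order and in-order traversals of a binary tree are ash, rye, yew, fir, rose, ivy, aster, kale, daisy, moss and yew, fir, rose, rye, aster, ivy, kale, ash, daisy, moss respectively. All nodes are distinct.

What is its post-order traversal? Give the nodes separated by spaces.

rose fir yew aster kale ivy rye moss daisy ash

The first element of pre-order is the root; it splits in-order into left and right subtrees.
Root ash: left subtree has 7 nodes {yew, fir, rose, rye, aster, ivy, kale}, right has 2 {daisy, moss}.
  Root rye: left subtree has 3 nodes {yew, fir, rose}, right has 3 {aster, ivy, kale}.
    Root yew: left subtree has 0 nodes { }, right has 2 {fir, rose}.
      Root fir: left subtree has 0 nodes { }, right has 1 {rose}.
    Root ivy: left subtree has 1 node {aster}, right has 1 {kale}.
  Root daisy: left subtree has 0 nodes { }, right has 1 {moss}.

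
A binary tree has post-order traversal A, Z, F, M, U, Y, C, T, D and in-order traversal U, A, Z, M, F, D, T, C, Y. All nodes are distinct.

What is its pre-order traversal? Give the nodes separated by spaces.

D U M Z A F T C Y

The last element of post-order is the root; it splits in-order into left and right subtrees.
Root D: left subtree has 5 nodes {U, A, Z, M, F}, right has 3 {T, C, Y}.
  Root U: left subtree has 0 nodes { }, right has 4 {A, Z, M, F}.
    Root M: left subtree has 2 nodes {A, Z}, right has 1 {F}.
      Root Z: left subtree has 1 node {A}, right has 0 { }.
  Root T: left subtree has 0 nodes { }, right has 2 {C, Y}.
    Root C: left subtree has 0 nodes { }, right has 1 {Y}.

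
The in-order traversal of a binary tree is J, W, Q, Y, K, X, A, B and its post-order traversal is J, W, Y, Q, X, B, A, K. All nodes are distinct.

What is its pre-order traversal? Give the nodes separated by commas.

K, Q, W, J, Y, A, X, B

The last element of post-order is the root; it splits in-order into left and right subtrees.
Root K: left subtree has 4 nodes {J, W, Q, Y}, right has 3 {X, A, B}.
  Root Q: left subtree has 2 nodes {J, W}, right has 1 {Y}.
    Root W: left subtree has 1 node {J}, right has 0 { }.
  Root A: left subtree has 1 node {X}, right has 1 {B}.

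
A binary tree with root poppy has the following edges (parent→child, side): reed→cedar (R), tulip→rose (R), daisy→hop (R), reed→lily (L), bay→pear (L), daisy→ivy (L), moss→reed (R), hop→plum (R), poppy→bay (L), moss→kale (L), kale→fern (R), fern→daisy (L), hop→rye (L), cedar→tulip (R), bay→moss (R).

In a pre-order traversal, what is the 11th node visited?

Pre-order visits the node, then its left subtree, then its right subtree.
Visit poppy.
At poppy: go left to bay.
  Visit bay.
  At bay: go left to pear.
    pear is a leaf — visit pear.
  At bay: go right to moss.
    Visit moss.
    At moss: go left to kale.
      Visit kale.
      At kale: no left child.
      At kale: go right to fern.
        Visit fern.
        At fern: go left to daisy.
          Visit daisy.
          At daisy: go left to ivy.
            ivy is a leaf — visit ivy.
          At daisy: go right to hop.
            Visit hop.
            At hop: go left to rye.
              rye is a leaf — visit rye.
            At hop: go right to plum.
              plum is a leaf — visit plum.
        At fern: no right child.
    At moss: go right to reed.
      Visit reed.
      At reed: go left to lily.
        lily is a leaf — visit lily.
      At reed: go right to cedar.
        Visit cedar.
        At cedar: no left child.
        At cedar: go right to tulip.
          Visit tulip.
          At tulip: no left child.
          At tulip: go right to rose.
            rose is a leaf — visit rose.
At poppy: no right child.
Full pre-order sequence: poppy, bay, pear, moss, kale, fern, daisy, ivy, hop, rye, plum, reed, lily, cedar, tulip, rose.

plum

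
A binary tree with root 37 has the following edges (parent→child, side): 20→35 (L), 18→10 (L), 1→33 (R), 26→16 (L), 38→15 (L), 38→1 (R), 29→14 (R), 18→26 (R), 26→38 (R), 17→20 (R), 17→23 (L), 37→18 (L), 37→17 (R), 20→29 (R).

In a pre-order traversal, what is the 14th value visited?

29

Pre-order visits the node, then its left subtree, then its right subtree.
Visit 37.
At 37: go left to 18.
  Visit 18.
  At 18: go left to 10.
    10 is a leaf — visit 10.
  At 18: go right to 26.
    Visit 26.
    At 26: go left to 16.
      16 is a leaf — visit 16.
    At 26: go right to 38.
      Visit 38.
      At 38: go left to 15.
        15 is a leaf — visit 15.
      At 38: go right to 1.
        Visit 1.
        At 1: no left child.
        At 1: go right to 33.
          33 is a leaf — visit 33.
At 37: go right to 17.
  Visit 17.
  At 17: go left to 23.
    23 is a leaf — visit 23.
  At 17: go right to 20.
    Visit 20.
    At 20: go left to 35.
      35 is a leaf — visit 35.
    At 20: go right to 29.
      Visit 29.
      At 29: no left child.
      At 29: go right to 14.
        14 is a leaf — visit 14.
Full pre-order sequence: 37, 18, 10, 26, 16, 38, 15, 1, 33, 17, 23, 20, 35, 29, 14.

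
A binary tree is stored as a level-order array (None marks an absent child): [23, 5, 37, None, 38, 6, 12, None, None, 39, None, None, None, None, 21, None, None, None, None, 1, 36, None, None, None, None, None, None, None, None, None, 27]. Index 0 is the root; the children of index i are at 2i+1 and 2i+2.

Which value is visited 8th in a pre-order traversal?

Pre-order visits the node, then its left subtree, then its right subtree.
Visit 23.
At 23: go left to 5.
  Visit 5.
  At 5: no left child.
  At 5: go right to 38.
    Visit 38.
    At 38: go left to 39.
      Visit 39.
      At 39: go left to 1.
        1 is a leaf — visit 1.
      At 39: go right to 36.
        36 is a leaf — visit 36.
    At 38: no right child.
At 23: go right to 37.
  Visit 37.
  At 37: go left to 6.
    6 is a leaf — visit 6.
  At 37: go right to 12.
    Visit 12.
    At 12: no left child.
    At 12: go right to 21.
      Visit 21.
      At 21: no left child.
      At 21: go right to 27.
        27 is a leaf — visit 27.
Full pre-order sequence: 23, 5, 38, 39, 1, 36, 37, 6, 12, 21, 27.

6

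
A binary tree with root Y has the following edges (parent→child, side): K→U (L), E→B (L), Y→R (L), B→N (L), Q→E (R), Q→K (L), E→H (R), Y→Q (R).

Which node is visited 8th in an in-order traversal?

In-order visits the left subtree, then the node, then the right subtree.
At Y: go left to R.
  R is a leaf — visit R.
Visit Y.
At Y: go right to Q.
  At Q: go left to K.
    At K: go left to U.
      U is a leaf — visit U.
    Visit K.
    At K: no right child.
  Visit Q.
  At Q: go right to E.
    At E: go left to B.
      At B: go left to N.
        N is a leaf — visit N.
      Visit B.
      At B: no right child.
    Visit E.
    At E: go right to H.
      H is a leaf — visit H.
Full in-order sequence: R, Y, U, K, Q, N, B, E, H.

E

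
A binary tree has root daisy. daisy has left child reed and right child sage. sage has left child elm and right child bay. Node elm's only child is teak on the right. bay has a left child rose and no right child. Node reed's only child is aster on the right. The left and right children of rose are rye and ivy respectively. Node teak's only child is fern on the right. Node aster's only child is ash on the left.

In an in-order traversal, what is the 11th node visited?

ivy

In-order visits the left subtree, then the node, then the right subtree.
At daisy: go left to reed.
  At reed: no left child.
  Visit reed.
  At reed: go right to aster.
    At aster: go left to ash.
      ash is a leaf — visit ash.
    Visit aster.
    At aster: no right child.
Visit daisy.
At daisy: go right to sage.
  At sage: go left to elm.
    At elm: no left child.
    Visit elm.
    At elm: go right to teak.
      At teak: no left child.
      Visit teak.
      At teak: go right to fern.
        fern is a leaf — visit fern.
  Visit sage.
  At sage: go right to bay.
    At bay: go left to rose.
      At rose: go left to rye.
        rye is a leaf — visit rye.
      Visit rose.
      At rose: go right to ivy.
        ivy is a leaf — visit ivy.
    Visit bay.
    At bay: no right child.
Full in-order sequence: reed, ash, aster, daisy, elm, teak, fern, sage, rye, rose, ivy, bay.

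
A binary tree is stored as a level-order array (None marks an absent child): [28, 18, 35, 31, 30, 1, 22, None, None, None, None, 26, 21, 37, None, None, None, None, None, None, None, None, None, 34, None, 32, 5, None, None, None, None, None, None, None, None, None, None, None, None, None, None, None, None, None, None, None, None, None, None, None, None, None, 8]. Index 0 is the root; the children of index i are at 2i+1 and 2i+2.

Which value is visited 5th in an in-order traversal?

In-order visits the left subtree, then the node, then the right subtree.
At 28: go left to 18.
  At 18: go left to 31.
    31 is a leaf — visit 31.
  Visit 18.
  At 18: go right to 30.
    30 is a leaf — visit 30.
Visit 28.
At 28: go right to 35.
  At 35: go left to 1.
    At 1: go left to 26.
      At 26: go left to 34.
        34 is a leaf — visit 34.
      Visit 26.
      At 26: no right child.
    Visit 1.
    At 1: go right to 21.
      At 21: go left to 32.
        At 32: no left child.
        Visit 32.
        At 32: go right to 8.
          8 is a leaf — visit 8.
      Visit 21.
      At 21: go right to 5.
        5 is a leaf — visit 5.
  Visit 35.
  At 35: go right to 22.
    At 22: go left to 37.
      37 is a leaf — visit 37.
    Visit 22.
    At 22: no right child.
Full in-order sequence: 31, 18, 30, 28, 34, 26, 1, 32, 8, 21, 5, 35, 37, 22.

34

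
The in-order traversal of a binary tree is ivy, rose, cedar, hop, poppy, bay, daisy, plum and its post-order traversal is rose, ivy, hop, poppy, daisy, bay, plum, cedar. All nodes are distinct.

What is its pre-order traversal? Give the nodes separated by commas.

cedar, ivy, rose, plum, bay, poppy, hop, daisy

The last element of post-order is the root; it splits in-order into left and right subtrees.
Root cedar: left subtree has 2 nodes {ivy, rose}, right has 5 {hop, poppy, bay, daisy, plum}.
  Root ivy: left subtree has 0 nodes { }, right has 1 {rose}.
  Root plum: left subtree has 4 nodes {hop, poppy, bay, daisy}, right has 0 { }.
    Root bay: left subtree has 2 nodes {hop, poppy}, right has 1 {daisy}.
      Root poppy: left subtree has 1 node {hop}, right has 0 { }.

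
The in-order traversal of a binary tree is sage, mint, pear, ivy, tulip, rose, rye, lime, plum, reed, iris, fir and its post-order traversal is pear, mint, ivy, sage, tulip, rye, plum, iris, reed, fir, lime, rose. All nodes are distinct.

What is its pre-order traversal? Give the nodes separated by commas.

rose, tulip, sage, ivy, mint, pear, lime, rye, fir, reed, plum, iris

The last element of post-order is the root; it splits in-order into left and right subtrees.
Root rose: left subtree has 5 nodes {sage, mint, pear, ivy, tulip}, right has 6 {rye, lime, plum, reed, iris, fir}.
  Root tulip: left subtree has 4 nodes {sage, mint, pear, ivy}, right has 0 { }.
    Root sage: left subtree has 0 nodes { }, right has 3 {mint, pear, ivy}.
      Root ivy: left subtree has 2 nodes {mint, pear}, right has 0 { }.
        Root mint: left subtree has 0 nodes { }, right has 1 {pear}.
  Root lime: left subtree has 1 node {rye}, right has 4 {plum, reed, iris, fir}.
    Root fir: left subtree has 3 nodes {plum, reed, iris}, right has 0 { }.
      Root reed: left subtree has 1 node {plum}, right has 1 {iris}.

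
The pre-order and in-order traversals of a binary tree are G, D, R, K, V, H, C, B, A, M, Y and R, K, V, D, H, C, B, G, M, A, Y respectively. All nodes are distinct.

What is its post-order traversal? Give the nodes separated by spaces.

The first element of pre-order is the root; it splits in-order into left and right subtrees.
Root G: left subtree has 7 nodes {R, K, V, D, H, C, B}, right has 3 {M, A, Y}.
  Root D: left subtree has 3 nodes {R, K, V}, right has 3 {H, C, B}.
    Root R: left subtree has 0 nodes { }, right has 2 {K, V}.
      Root K: left subtree has 0 nodes { }, right has 1 {V}.
    Root H: left subtree has 0 nodes { }, right has 2 {C, B}.
      Root C: left subtree has 0 nodes { }, right has 1 {B}.
  Root A: left subtree has 1 node {M}, right has 1 {Y}.

V K R B C H D M Y A G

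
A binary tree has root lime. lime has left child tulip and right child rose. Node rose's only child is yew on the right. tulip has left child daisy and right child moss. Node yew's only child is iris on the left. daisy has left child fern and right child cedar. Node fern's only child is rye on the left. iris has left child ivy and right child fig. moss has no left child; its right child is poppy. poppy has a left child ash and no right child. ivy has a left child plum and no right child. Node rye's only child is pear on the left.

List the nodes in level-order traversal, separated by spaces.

Level-order visits nodes level by level from the root, left to right within each level.
Level 0: lime
Level 1: tulip, rose
Level 2: daisy, moss, yew
Level 3: fern, cedar, poppy, iris
Level 4: rye, ash, ivy, fig
Level 5: pear, plum

lime tulip rose daisy moss yew fern cedar poppy iris rye ash ivy fig pear plum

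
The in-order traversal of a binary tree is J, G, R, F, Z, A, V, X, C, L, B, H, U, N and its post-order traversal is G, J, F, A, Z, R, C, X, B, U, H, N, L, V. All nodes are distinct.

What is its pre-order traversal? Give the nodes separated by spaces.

V R J G Z F A L X C N H B U

The last element of post-order is the root; it splits in-order into left and right subtrees.
Root V: left subtree has 6 nodes {J, G, R, F, Z, A}, right has 7 {X, C, L, B, H, U, N}.
  Root R: left subtree has 2 nodes {J, G}, right has 3 {F, Z, A}.
    Root J: left subtree has 0 nodes { }, right has 1 {G}.
    Root Z: left subtree has 1 node {F}, right has 1 {A}.
  Root L: left subtree has 2 nodes {X, C}, right has 4 {B, H, U, N}.
    Root X: left subtree has 0 nodes { }, right has 1 {C}.
    Root N: left subtree has 3 nodes {B, H, U}, right has 0 { }.
      Root H: left subtree has 1 node {B}, right has 1 {U}.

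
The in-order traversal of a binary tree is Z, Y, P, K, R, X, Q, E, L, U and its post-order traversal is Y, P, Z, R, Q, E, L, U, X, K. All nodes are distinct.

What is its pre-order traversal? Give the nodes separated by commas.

K, Z, P, Y, X, R, U, L, E, Q

The last element of post-order is the root; it splits in-order into left and right subtrees.
Root K: left subtree has 3 nodes {Z, Y, P}, right has 6 {R, X, Q, E, L, U}.
  Root Z: left subtree has 0 nodes { }, right has 2 {Y, P}.
    Root P: left subtree has 1 node {Y}, right has 0 { }.
  Root X: left subtree has 1 node {R}, right has 4 {Q, E, L, U}.
    Root U: left subtree has 3 nodes {Q, E, L}, right has 0 { }.
      Root L: left subtree has 2 nodes {Q, E}, right has 0 { }.
        Root E: left subtree has 1 node {Q}, right has 0 { }.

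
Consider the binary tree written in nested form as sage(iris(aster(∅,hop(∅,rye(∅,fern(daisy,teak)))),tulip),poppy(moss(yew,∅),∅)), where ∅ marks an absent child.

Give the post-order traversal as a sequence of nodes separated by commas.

Post-order visits the left subtree, then the right subtree, then the node.
At sage: go left to iris.
  At iris: go left to aster.
    At aster: no left child.
    At aster: go right to hop.
      At hop: no left child.
      At hop: go right to rye.
        At rye: no left child.
        At rye: go right to fern.
          At fern: go left to daisy.
            daisy is a leaf — visit daisy.
          At fern: go right to teak.
            teak is a leaf — visit teak.
          Visit fern.
        Visit rye.
      Visit hop.
    Visit aster.
  At iris: go right to tulip.
    tulip is a leaf — visit tulip.
  Visit iris.
At sage: go right to poppy.
  At poppy: go left to moss.
    At moss: go left to yew.
      yew is a leaf — visit yew.
    At moss: no right child.
    Visit moss.
  At poppy: no right child.
  Visit poppy.
Visit sage.

daisy, teak, fern, rye, hop, aster, tulip, iris, yew, moss, poppy, sage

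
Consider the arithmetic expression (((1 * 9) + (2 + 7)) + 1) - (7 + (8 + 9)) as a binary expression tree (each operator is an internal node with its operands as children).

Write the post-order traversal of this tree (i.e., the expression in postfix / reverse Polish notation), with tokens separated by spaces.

1 9 * 2 7 + + 1 + 7 8 9 + + -

Post-order on an expression tree gives postfix notation: for each operator, emit left operand, right operand, then the operator.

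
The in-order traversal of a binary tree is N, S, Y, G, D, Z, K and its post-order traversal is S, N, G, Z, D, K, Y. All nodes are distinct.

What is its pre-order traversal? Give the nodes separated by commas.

Y, N, S, K, D, G, Z

The last element of post-order is the root; it splits in-order into left and right subtrees.
Root Y: left subtree has 2 nodes {N, S}, right has 4 {G, D, Z, K}.
  Root N: left subtree has 0 nodes { }, right has 1 {S}.
  Root K: left subtree has 3 nodes {G, D, Z}, right has 0 { }.
    Root D: left subtree has 1 node {G}, right has 1 {Z}.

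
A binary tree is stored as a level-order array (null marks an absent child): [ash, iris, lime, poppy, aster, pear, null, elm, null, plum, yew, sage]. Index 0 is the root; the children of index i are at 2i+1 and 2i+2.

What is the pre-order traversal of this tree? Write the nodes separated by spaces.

Pre-order visits the node, then its left subtree, then its right subtree.
Visit ash.
At ash: go left to iris.
  Visit iris.
  At iris: go left to poppy.
    Visit poppy.
    At poppy: go left to elm.
      elm is a leaf — visit elm.
    At poppy: no right child.
  At iris: go right to aster.
    Visit aster.
    At aster: go left to plum.
      plum is a leaf — visit plum.
    At aster: go right to yew.
      yew is a leaf — visit yew.
At ash: go right to lime.
  Visit lime.
  At lime: go left to pear.
    Visit pear.
    At pear: go left to sage.
      sage is a leaf — visit sage.
    At pear: no right child.
  At lime: no right child.

ash iris poppy elm aster plum yew lime pear sage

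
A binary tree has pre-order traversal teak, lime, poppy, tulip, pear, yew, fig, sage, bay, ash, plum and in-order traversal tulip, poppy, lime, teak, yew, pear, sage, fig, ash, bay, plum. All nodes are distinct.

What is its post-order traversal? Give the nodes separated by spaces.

The first element of pre-order is the root; it splits in-order into left and right subtrees.
Root teak: left subtree has 3 nodes {tulip, poppy, lime}, right has 7 {yew, pear, sage, fig, ash, bay, plum}.
  Root lime: left subtree has 2 nodes {tulip, poppy}, right has 0 { }.
    Root poppy: left subtree has 1 node {tulip}, right has 0 { }.
  Root pear: left subtree has 1 node {yew}, right has 5 {sage, fig, ash, bay, plum}.
    Root fig: left subtree has 1 node {sage}, right has 3 {ash, bay, plum}.
      Root bay: left subtree has 1 node {ash}, right has 1 {plum}.

tulip poppy lime yew sage ash plum bay fig pear teak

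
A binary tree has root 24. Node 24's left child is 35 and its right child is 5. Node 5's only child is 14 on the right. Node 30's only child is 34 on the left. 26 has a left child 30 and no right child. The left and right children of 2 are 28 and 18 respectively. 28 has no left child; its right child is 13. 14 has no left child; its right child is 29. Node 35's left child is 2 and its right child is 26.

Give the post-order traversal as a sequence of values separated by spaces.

13 28 18 2 34 30 26 35 29 14 5 24

Post-order visits the left subtree, then the right subtree, then the node.
At 24: go left to 35.
  At 35: go left to 2.
    At 2: go left to 28.
      At 28: no left child.
      At 28: go right to 13.
        13 is a leaf — visit 13.
      Visit 28.
    At 2: go right to 18.
      18 is a leaf — visit 18.
    Visit 2.
  At 35: go right to 26.
    At 26: go left to 30.
      At 30: go left to 34.
        34 is a leaf — visit 34.
      At 30: no right child.
      Visit 30.
    At 26: no right child.
    Visit 26.
  Visit 35.
At 24: go right to 5.
  At 5: no left child.
  At 5: go right to 14.
    At 14: no left child.
    At 14: go right to 29.
      29 is a leaf — visit 29.
    Visit 14.
  Visit 5.
Visit 24.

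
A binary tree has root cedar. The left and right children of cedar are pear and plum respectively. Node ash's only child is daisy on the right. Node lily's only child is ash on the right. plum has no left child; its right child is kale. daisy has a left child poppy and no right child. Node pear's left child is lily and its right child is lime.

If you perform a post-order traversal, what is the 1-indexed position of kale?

7

Post-order visits the left subtree, then the right subtree, then the node.
At cedar: go left to pear.
  At pear: go left to lily.
    At lily: no left child.
    At lily: go right to ash.
      At ash: no left child.
      At ash: go right to daisy.
        At daisy: go left to poppy.
          poppy is a leaf — visit poppy.
        At daisy: no right child.
        Visit daisy.
      Visit ash.
    Visit lily.
  At pear: go right to lime.
    lime is a leaf — visit lime.
  Visit pear.
At cedar: go right to plum.
  At plum: no left child.
  At plum: go right to kale.
    kale is a leaf — visit kale.
  Visit plum.
Visit cedar.
Full post-order sequence: poppy, daisy, ash, lily, lime, pear, kale, plum, cedar.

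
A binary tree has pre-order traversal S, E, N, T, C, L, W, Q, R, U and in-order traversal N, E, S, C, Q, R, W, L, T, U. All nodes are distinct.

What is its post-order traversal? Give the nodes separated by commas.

The first element of pre-order is the root; it splits in-order into left and right subtrees.
Root S: left subtree has 2 nodes {N, E}, right has 7 {C, Q, R, W, L, T, U}.
  Root E: left subtree has 1 node {N}, right has 0 { }.
  Root T: left subtree has 5 nodes {C, Q, R, W, L}, right has 1 {U}.
    Root C: left subtree has 0 nodes { }, right has 4 {Q, R, W, L}.
      Root L: left subtree has 3 nodes {Q, R, W}, right has 0 { }.
        Root W: left subtree has 2 nodes {Q, R}, right has 0 { }.
          Root Q: left subtree has 0 nodes { }, right has 1 {R}.

N, E, R, Q, W, L, C, U, T, S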